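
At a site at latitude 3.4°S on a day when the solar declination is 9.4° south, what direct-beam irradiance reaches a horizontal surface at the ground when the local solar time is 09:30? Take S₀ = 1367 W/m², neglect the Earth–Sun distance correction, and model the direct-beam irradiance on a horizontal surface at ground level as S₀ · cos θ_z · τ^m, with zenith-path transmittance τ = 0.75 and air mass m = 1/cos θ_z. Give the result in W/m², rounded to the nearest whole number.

752 W/m²

Hour angle H = 15° × (9.5 − 12) = -37.50°.
cos θ_z = sin φ sin δ + cos φ cos δ cos H = (-0.0593)(-0.1633) + (0.9982)(0.9866)(0.7934) = 0.7910.
Air mass m = 1/cos θ_z = 1/0.7910 = 1.264; τ^m = 0.75^1.264 = 0.6951.
Surface direct beam = 1367 × 0.7910 × 0.6951 = 751.61 W/m².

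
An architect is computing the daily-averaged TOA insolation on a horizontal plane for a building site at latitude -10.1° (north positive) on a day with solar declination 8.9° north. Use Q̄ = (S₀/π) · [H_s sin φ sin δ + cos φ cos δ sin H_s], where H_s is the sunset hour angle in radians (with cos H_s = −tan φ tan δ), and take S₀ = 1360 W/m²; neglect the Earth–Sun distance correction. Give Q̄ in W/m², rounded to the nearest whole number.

403 W/m²

cos H_s = −tan(-10.1°) · tan(8.9°) = 0.0279, so H_s = arccos(0.0279) = 88.40°. In radians, H_s = 1.5429.
H_s sin φ sin δ = 1.5429 × -0.1754 × 0.1547 = -0.0419.
cos φ cos δ sin H_s = 0.9845 × 0.9880 × 0.9996 = 0.9723.
Q̄ = (1360/π) × (-0.0419 + 0.9723) = 432.90 × 0.9304 = 402.77 W/m².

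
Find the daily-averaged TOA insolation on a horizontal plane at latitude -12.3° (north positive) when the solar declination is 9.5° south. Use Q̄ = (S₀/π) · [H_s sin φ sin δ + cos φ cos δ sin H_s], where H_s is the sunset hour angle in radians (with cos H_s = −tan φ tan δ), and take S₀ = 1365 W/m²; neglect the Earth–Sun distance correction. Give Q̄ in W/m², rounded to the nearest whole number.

The sunset hour angle satisfies cos H_s = −tan φ tan δ = -0.0365, giving H_s = 92.09°. In radians, H_s = 1.6073.
H_s sin φ sin δ = 1.6073 × -0.2130 × -0.1650 = 0.0565.
cos φ cos δ sin H_s = 0.9770 × 0.9863 × 0.9993 = 0.9629.
Q̄ = (1365/π) × (0.0565 + 0.9629) = 434.49 × 1.0194 = 442.92 W/m².

443 W/m²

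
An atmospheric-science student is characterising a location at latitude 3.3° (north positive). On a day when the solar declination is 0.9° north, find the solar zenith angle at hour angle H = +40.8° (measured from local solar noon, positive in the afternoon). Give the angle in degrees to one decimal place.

With φ = 3.3°, δ = 0.9°, H = 40.80°: sin φ sin δ = 0.0009, cos φ cos δ cos H = 0.7556, so cos θ_z = 0.7565.
θ_z = arccos(0.7565) = 40.84°.

40.8°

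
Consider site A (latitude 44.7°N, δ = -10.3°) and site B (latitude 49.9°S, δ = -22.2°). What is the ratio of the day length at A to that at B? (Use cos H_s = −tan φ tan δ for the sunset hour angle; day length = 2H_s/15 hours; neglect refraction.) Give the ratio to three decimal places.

A: H_s = arccos(−tan 44.7° · tan -10.3°) = 79.64°, so 2H_s/15 = 10.6187 h.
B: H_s = arccos(−tan -49.9° · tan -22.2°) = 118.99°, so 2H_s/15 = 15.8653 h.
Ratio A/B = 10.6187 / 15.8653 = 0.6693.

0.669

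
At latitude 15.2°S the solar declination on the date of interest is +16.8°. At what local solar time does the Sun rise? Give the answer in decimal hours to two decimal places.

6.31 h

cos H_s = −tan(-15.2°) · tan(16.8°) = 0.0820, so H_s = arccos(0.0820) = 85.30°.
Sunrise is at 12 − H_s/15 = 12 − 5.687 = 6.313 h local solar time.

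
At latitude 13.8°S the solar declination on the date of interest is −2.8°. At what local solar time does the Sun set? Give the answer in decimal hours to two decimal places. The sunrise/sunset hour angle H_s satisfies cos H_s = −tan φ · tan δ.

18.05 h

The sunset hour angle satisfies cos H_s = −tan φ tan δ = -0.0120, giving H_s = 90.69°.
Sunset is at 12 + H_s/15 = 12 + 6.046 = 18.046 h local solar time.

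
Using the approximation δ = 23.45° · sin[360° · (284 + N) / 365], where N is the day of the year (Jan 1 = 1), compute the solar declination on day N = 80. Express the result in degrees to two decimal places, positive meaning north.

360 × (284 + 80) / 365 = 359.014°; sin(359.014°) = -0.0172.
δ = 23.45 × -0.0172 = -0.403° ≈ -0.40°.

-0.40°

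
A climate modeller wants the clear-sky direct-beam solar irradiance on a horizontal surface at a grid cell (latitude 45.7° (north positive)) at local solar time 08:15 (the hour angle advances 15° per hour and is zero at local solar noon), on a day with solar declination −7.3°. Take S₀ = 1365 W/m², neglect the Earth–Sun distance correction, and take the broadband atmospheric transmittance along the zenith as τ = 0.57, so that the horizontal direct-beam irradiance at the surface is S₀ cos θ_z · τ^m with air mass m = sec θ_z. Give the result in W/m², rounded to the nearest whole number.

59 W/m²

Hour angle H = 15° × (8.25 − 12) = -56.25°.
cos θ_z = sin(45.7°) sin(-7.3°) + cos(45.7°) cos(-7.3°) cos(-56.25°) = -0.0909 + 0.3849 = 0.2940.
Air mass m = 1/cos θ_z = 1/0.2940 = 3.401; τ^m = 0.57^3.401 = 0.1478.
Surface direct beam = 1365 × 0.2940 × 0.1478 = 59.31 W/m².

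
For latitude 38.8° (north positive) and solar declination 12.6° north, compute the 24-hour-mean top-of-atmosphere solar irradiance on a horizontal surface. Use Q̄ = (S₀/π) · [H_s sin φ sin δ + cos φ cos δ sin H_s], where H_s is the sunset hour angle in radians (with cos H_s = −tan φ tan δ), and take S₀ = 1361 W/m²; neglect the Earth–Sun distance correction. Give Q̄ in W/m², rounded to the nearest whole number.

The sunset hour angle satisfies cos H_s = −tan φ tan δ = -0.1797, giving H_s = 100.35°. In radians, H_s = 1.7514.
H_s sin φ sin δ = 1.7514 × 0.6266 × 0.2181 = 0.2393.
cos φ cos δ sin H_s = 0.7793 × 0.9759 × 0.9837 = 0.7481.
Q̄ = (1361/π) × (0.2393 + 0.7481) = 433.22 × 0.9874 = 427.76 W/m².

428 W/m²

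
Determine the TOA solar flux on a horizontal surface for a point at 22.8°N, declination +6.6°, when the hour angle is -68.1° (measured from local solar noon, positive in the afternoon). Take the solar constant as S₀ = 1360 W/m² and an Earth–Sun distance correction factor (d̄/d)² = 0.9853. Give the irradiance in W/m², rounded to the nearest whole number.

cos θ_z = sin φ sin δ + cos φ cos δ cos H = (0.3875)(0.1149) + (0.9219)(0.9934)(0.3730) = 0.3861.
Top-of-atmosphere irradiance = S₀ (d̄/d)² cos θ_z = 1360 × 0.9853 × 0.3861 = 517.38 W/m².

517 W/m²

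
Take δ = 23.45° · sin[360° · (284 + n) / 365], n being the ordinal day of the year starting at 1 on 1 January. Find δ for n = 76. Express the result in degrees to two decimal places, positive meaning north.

360 × (284 + 76) / 365 = 355.068°; sin(355.068°) = -0.0860.
δ = 23.45 × -0.0860 = -2.017° ≈ -2.02°.

-2.02°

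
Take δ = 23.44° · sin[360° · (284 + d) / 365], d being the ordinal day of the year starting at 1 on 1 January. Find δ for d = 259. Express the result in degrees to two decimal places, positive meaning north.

360 × (284 + 259) / 365 = 535.562°; sin(535.562°) = 0.0774.
δ = 23.44 × 0.0774 = 1.814° ≈ +1.81°.

+1.81°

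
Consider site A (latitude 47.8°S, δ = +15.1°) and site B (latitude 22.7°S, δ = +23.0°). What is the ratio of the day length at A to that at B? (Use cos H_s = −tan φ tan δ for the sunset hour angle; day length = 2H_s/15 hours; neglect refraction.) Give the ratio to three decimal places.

A: H_s = arccos(−tan -47.8° · tan 15.1°) = 72.69°, so 2H_s/15 = 9.6920 h.
B: H_s = arccos(−tan -22.7° · tan 23.0°) = 79.77°, so 2H_s/15 = 10.6360 h.
Ratio A/B = 9.6920 / 10.6360 = 0.9112.

0.911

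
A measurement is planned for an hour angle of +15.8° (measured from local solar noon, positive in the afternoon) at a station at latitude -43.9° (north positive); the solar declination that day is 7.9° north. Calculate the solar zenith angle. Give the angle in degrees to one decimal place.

53.7°

cos θ_z = sin φ sin δ + cos φ cos δ cos H = (-0.6934)(0.1374) + (0.7206)(0.9905)(0.9622) = 0.5915.
θ_z = arccos(0.5915) = 53.74°.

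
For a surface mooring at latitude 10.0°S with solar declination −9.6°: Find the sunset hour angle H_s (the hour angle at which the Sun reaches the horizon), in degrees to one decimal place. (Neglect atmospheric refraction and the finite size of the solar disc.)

91.7°

−tan φ tan δ = −(-0.1763)(-0.1691) = -0.0298; H_s = arccos(-0.0298) = 91.71°.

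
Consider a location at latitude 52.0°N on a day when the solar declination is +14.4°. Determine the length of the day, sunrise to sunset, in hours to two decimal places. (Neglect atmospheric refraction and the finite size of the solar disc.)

cos H_s = −tan(52.0°) · tan(14.4°) = -0.3286, so H_s = arccos(-0.3286) = 109.18°.
Day length = 2 H_s / 15° h⁻¹ = 218.36° / 15 = 14.557 h.

14.56 hours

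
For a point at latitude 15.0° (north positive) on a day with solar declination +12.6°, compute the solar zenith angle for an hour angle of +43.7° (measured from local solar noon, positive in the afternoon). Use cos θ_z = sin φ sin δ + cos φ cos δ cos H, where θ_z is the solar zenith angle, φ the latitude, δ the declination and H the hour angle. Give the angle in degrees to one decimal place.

cos θ_z = sin φ sin δ + cos φ cos δ cos H = (0.2588)(0.2181) + (0.9659)(0.9759)(0.7230) = 0.7380.
θ_z = arccos(0.7380) = 42.44°.

42.4°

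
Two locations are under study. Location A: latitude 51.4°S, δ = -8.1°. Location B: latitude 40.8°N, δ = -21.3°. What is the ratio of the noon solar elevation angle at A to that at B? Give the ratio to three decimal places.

1.674

A: 90° − |-51.4 − (-8.1)| = 46.70°.
B: 90° − |40.8 − (-21.3)| = 27.90°.
Ratio A/B = 46.7000 / 27.9000 = 1.6738.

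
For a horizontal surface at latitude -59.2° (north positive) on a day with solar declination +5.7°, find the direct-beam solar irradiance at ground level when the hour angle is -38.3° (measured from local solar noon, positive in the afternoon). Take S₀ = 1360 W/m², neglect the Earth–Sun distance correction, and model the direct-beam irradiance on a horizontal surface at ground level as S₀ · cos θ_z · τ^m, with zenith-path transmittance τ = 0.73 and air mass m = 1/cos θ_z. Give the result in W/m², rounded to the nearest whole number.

cos θ_z = sin φ sin δ + cos φ cos δ cos H = (-0.8590)(0.0993) + (0.5120)(0.9951)(0.7848) = 0.3145.
Air mass m = 1/cos θ_z = 1/0.3145 = 3.180; τ^m = 0.73^3.180 = 0.3676.
Surface direct beam = 1360 × 0.3145 × 0.3676 = 157.23 W/m².

157 W/m²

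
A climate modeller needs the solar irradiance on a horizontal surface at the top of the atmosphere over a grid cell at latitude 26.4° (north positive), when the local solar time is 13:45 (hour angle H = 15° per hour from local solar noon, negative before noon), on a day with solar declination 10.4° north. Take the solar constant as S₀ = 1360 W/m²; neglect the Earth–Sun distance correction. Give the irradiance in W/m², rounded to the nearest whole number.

Hour angle H = 15° × (13.75 − 12) = 26.25°.
cos θ_z = sin(26.4°) sin(10.4°) + cos(26.4°) cos(10.4°) cos(26.25°) = 0.0803 + 0.7901 = 0.8704.
Top-of-atmosphere irradiance = S₀ cos θ_z = 1360 × 0.8704 = 1183.74 W/m².

1184 W/m²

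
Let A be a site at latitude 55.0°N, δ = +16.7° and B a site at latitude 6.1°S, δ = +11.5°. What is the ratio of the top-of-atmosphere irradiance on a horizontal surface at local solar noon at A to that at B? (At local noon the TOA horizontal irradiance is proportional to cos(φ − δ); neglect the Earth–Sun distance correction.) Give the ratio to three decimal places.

0.823

A: cos θ_z = cos(55.0° − (16.7°)) = 0.7848.
B: cos θ_z = cos(-6.1° − (11.5°)) = 0.9532.
Ratio A/B = 0.7848 / 0.9532 = 0.8233.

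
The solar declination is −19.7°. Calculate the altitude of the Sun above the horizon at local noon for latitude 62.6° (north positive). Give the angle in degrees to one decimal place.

At local solar noon the hour angle is zero, so the elevation is 90° − |φ − δ| = 90° − |62.6° − (-19.7°)| = 90° − 82.3° = 7.7°.

7.7°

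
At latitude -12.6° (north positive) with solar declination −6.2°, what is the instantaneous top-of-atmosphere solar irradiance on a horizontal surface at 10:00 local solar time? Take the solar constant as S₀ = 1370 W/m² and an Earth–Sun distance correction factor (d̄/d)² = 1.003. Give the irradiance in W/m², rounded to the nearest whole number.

Hour angle H = 15° × (10 − 12) = -30.00°.
cos θ_z = sin(-12.6°) sin(-6.2°) + cos(-12.6°) cos(-6.2°) cos(-30.00°) = 0.0236 + 0.8402 = 0.8638.
Top-of-atmosphere irradiance = S₀ (d̄/d)² cos θ_z = 1370 × 1.003 × 0.8638 = 1186.96 W/m².

1187 W/m²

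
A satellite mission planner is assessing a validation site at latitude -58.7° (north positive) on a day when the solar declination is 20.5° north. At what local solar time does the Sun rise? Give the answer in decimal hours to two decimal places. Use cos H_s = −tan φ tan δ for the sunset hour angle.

−tan φ tan δ = −(-1.6447)(0.3739) = 0.6150; H_s = arccos(0.6150) = 52.05°.
Sunrise is at 12 − H_s/15 = 12 − 3.470 = 8.530 h local solar time.

8.53 h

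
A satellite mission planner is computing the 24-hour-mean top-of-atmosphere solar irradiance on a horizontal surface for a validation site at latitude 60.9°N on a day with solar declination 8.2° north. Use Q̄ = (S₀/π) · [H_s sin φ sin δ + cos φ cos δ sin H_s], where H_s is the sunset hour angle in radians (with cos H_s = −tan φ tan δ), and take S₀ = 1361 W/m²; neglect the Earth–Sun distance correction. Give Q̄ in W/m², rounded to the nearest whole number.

300 W/m²

−tan φ tan δ = −(1.7966)(0.1441) = -0.2589; H_s = arccos(-0.2589) = 105.00°. In radians, H_s = 1.8326.
H_s sin φ sin δ = 1.8326 × 0.8738 × 0.1426 = 0.2283.
cos φ cos δ sin H_s = 0.4863 × 0.9898 × 0.9659 = 0.4649.
Q̄ = (1361/π) × (0.2283 + 0.4649) = 433.22 × 0.6932 = 300.31 W/m².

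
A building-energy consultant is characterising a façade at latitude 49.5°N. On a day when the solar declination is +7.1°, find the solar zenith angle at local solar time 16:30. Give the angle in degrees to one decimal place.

70.1°

Hour angle H = 15° × (16.5 − 12) = 67.50°.
cos θ_z = sin(49.5°) sin(7.1°) + cos(49.5°) cos(7.1°) cos(67.50°) = 0.0940 + 0.2466 = 0.3406.
θ_z = arccos(0.3406) = 70.09°.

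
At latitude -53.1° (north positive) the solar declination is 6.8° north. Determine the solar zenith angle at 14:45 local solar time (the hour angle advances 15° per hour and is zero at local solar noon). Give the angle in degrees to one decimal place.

69.3°

Hour angle H = 15° × (14.75 − 12) = 41.25°.
With φ = -53.1°, δ = 6.8°, H = 41.25°: sin φ sin δ = -0.0947, cos φ cos δ cos H = 0.4482, so cos θ_z = 0.3535.
θ_z = arccos(0.3535) = 69.30°.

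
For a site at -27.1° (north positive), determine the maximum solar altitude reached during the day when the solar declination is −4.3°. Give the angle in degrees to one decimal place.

67.2°

At local solar noon the hour angle is zero, so the elevation is 90° − |φ − δ| = 90° − |-27.1° − (-4.3°)| = 90° − 22.8° = 67.2°.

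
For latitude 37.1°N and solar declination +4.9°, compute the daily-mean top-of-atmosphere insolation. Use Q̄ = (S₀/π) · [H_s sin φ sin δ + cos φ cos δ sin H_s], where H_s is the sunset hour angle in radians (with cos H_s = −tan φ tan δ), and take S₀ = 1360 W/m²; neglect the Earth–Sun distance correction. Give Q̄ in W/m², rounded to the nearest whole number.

380 W/m²

−tan φ tan δ = −(0.7563)(0.0857) = -0.0648; H_s = arccos(-0.0648) = 93.72°. In radians, H_s = 1.6357.
H_s sin φ sin δ = 1.6357 × 0.6032 × 0.0854 = 0.0843.
cos φ cos δ sin H_s = 0.7976 × 0.9963 × 0.9979 = 0.7930.
Q̄ = (1360/π) × (0.0843 + 0.7930) = 432.90 × 0.8773 = 379.78 W/m².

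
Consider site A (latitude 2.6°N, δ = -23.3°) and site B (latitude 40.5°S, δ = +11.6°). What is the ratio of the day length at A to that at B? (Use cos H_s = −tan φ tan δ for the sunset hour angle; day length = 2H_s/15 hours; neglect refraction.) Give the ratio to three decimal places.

1.112

A: H_s = arccos(−tan 2.6° · tan -23.3°) = 88.88°, so 2H_s/15 = 11.8507 h.
B: H_s = arccos(−tan -40.5° · tan 11.6°) = 79.90°, so 2H_s/15 = 10.6533 h.
Ratio A/B = 11.8507 / 10.6533 = 1.1124.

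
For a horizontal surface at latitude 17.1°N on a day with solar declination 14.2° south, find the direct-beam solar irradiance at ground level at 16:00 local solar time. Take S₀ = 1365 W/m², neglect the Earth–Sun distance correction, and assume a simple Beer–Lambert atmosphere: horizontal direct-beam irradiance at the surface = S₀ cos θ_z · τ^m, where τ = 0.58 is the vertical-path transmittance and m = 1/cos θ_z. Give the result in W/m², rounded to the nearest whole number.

133 W/m²

Hour angle H = 15° × (16 − 12) = 60.00°.
cos θ_z = sin φ sin δ + cos φ cos δ cos H = (0.2940)(-0.2453) + (0.9558)(0.9694)(0.5000) = 0.3912.
Air mass m = 1/cos θ_z = 1/0.3912 = 2.556; τ^m = 0.58^2.556 = 0.2485.
Surface direct beam = 1365 × 0.3912 × 0.2485 = 132.70 W/m².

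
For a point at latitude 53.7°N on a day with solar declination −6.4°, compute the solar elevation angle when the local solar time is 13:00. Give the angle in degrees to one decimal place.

28.6°

Hour angle H = 15° × (13 − 12) = 15.00°.
With φ = 53.7°, δ = -6.4°, H = 15.00°: sin φ sin δ = -0.0898, cos φ cos δ cos H = 0.5683, so cos θ_z = 0.4785.
θ_z = arccos(0.4785) = 61.41°, so the elevation is 90° − 61.41° = 28.59°.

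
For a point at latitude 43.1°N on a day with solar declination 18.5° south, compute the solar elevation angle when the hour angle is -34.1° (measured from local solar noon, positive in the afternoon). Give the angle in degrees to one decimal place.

With φ = 43.1°, δ = -18.5°, H = -34.10°: sin φ sin δ = -0.2168, cos φ cos δ cos H = 0.5734, so cos θ_z = 0.3566.
θ_z = arccos(0.3566) = 69.11°, so the elevation is 90° − 69.11° = 20.89°.

20.9°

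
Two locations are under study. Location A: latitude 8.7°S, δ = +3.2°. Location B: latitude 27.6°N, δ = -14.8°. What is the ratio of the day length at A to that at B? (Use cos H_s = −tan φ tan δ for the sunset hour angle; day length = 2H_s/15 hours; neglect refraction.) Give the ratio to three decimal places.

1.091

A: H_s = arccos(−tan -8.7° · tan 3.2°) = 89.51°, so 2H_s/15 = 11.9347 h.
B: H_s = arccos(−tan 27.6° · tan -14.8°) = 82.06°, so 2H_s/15 = 10.9413 h.
Ratio A/B = 11.9347 / 10.9413 = 1.0908.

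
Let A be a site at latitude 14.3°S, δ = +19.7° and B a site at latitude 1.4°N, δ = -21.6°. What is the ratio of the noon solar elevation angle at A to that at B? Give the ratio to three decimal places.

A: 90° − |-14.3 − (19.7)| = 56.00°.
B: 90° − |1.4 − (-21.6)| = 67.00°.
Ratio A/B = 56.0000 / 67.0000 = 0.8358.

0.836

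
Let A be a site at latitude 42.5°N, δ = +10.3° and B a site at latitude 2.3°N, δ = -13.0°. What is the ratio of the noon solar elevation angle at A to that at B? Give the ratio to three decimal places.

0.774

A: 90° − |42.5 − (10.3)| = 57.80°.
B: 90° − |2.3 − (-13.0)| = 74.70°.
Ratio A/B = 57.8000 / 74.7000 = 0.7738.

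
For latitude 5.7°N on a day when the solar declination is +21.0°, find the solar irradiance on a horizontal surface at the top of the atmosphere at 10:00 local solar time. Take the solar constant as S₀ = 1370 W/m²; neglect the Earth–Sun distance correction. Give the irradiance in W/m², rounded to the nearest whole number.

1151 W/m²

Hour angle H = 15° × (10 − 12) = -30.00°.
cos θ_z = sin(5.7°) sin(21.0°) + cos(5.7°) cos(21.0°) cos(-30.00°) = 0.0356 + 0.8045 = 0.8401.
Top-of-atmosphere irradiance = S₀ cos θ_z = 1370 × 0.8401 = 1150.94 W/m².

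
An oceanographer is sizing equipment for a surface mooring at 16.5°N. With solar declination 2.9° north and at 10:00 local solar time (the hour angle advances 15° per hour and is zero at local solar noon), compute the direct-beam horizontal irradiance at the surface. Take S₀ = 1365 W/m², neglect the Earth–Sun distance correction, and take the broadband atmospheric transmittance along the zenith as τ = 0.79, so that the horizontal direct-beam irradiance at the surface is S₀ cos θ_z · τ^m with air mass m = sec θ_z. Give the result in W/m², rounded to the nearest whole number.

Hour angle H = 15° × (10 − 12) = -30.00°.
With φ = 16.5°, δ = 2.9°, H = -30.00°: sin φ sin δ = 0.0144, cos φ cos δ cos H = 0.8293, so cos θ_z = 0.8437.
Air mass m = 1/cos θ_z = 1/0.8437 = 1.185; τ^m = 0.79^1.185 = 0.7563.
Surface direct beam = 1365 × 0.8437 × 0.7563 = 870.99 W/m².

871 W/m²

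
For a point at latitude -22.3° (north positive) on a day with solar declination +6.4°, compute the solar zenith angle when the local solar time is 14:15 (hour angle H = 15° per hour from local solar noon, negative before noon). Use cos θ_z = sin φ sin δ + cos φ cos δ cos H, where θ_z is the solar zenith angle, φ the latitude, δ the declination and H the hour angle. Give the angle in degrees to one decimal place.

43.8°

Hour angle H = 15° × (14.25 − 12) = 33.75°.
cos θ_z = sin φ sin δ + cos φ cos δ cos H = (-0.3795)(0.1115) + (0.9252)(0.9938)(0.8315) = 0.7222.
θ_z = arccos(0.7222) = 43.76°.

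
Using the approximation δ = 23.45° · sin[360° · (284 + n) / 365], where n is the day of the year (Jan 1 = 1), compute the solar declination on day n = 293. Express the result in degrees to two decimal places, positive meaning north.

-11.40°

360 × (284 + 293) / 365 = 569.096°; sin(569.096°) = -0.4863.
δ = 23.45 × -0.4863 = -11.404° ≈ -11.40°.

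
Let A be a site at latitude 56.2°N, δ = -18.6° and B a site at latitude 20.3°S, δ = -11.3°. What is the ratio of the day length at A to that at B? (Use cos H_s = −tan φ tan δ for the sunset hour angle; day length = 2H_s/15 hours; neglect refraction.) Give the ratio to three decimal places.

A: H_s = arccos(−tan 56.2° · tan -18.6°) = 59.82°, so 2H_s/15 = 7.9760 h.
B: H_s = arccos(−tan -20.3° · tan -11.3°) = 94.24°, so 2H_s/15 = 12.5653 h.
Ratio A/B = 7.9760 / 12.5653 = 0.6348.

0.635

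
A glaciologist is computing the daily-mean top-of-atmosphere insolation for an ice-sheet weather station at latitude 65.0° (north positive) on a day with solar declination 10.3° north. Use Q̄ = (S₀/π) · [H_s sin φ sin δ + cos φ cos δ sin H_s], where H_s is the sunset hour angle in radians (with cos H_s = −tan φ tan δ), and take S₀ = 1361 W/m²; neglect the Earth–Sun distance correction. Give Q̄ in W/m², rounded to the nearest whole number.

304 W/m²

cos H_s = −tan(65.0°) · tan(10.3°) = -0.3897, so H_s = arccos(-0.3897) = 112.94°. In radians, H_s = 1.9712.
H_s sin φ sin δ = 1.9712 × 0.9063 × 0.1788 = 0.3194.
cos φ cos δ sin H_s = 0.4226 × 0.9839 × 0.9209 = 0.3829.
Q̄ = (1361/π) × (0.3194 + 0.3829) = 433.22 × 0.7023 = 304.25 W/m².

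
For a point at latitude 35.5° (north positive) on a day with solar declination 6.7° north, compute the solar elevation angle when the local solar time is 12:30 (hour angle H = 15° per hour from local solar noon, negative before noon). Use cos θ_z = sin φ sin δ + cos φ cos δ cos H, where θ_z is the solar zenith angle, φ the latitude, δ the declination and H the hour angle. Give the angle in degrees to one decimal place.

Hour angle H = 15° × (12.5 − 12) = 7.50°.
With φ = 35.5°, δ = 6.7°, H = 7.50°: sin φ sin δ = 0.0678, cos φ cos δ cos H = 0.8016, so cos θ_z = 0.8694.
θ_z = arccos(0.8694) = 29.61°, so the elevation is 90° − 29.61° = 60.39°.

60.4°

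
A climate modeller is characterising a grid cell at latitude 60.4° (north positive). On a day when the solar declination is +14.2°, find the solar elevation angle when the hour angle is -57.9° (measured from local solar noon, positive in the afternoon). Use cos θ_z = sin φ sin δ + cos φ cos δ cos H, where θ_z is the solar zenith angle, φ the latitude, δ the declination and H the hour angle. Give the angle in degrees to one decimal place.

27.9°

cos θ_z = sin φ sin δ + cos φ cos δ cos H = (0.8695)(0.2453) + (0.4939)(0.9694)(0.5314) = 0.4677.
θ_z = arccos(0.4677) = 62.11°, so the elevation is 90° − 62.11° = 27.89°.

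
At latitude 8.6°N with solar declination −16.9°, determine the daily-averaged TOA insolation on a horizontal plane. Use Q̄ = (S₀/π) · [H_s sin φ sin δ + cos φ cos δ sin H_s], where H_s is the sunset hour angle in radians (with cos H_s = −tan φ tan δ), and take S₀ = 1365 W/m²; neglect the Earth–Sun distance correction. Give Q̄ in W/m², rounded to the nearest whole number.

382 W/m²

cos H_s = −tan(8.6°) · tan(-16.9°) = 0.0459, so H_s = arccos(0.0459) = 87.37°. In radians, H_s = 1.5249.
H_s sin φ sin δ = 1.5249 × 0.1495 × -0.2907 = -0.0663.
cos φ cos δ sin H_s = 0.9888 × 0.9568 × 0.9989 = 0.9450.
Q̄ = (1365/π) × (-0.0663 + 0.9450) = 434.49 × 0.8787 = 381.79 W/m².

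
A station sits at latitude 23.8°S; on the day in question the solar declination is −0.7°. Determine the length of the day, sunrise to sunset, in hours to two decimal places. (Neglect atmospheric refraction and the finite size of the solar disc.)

12.04 hours

−tan φ tan δ = −(-0.4411)(-0.0122) = -0.0054; H_s = arccos(-0.0054) = 90.31°.
Day length = 2 H_s / 15° h⁻¹ = 180.62° / 15 = 12.041 h.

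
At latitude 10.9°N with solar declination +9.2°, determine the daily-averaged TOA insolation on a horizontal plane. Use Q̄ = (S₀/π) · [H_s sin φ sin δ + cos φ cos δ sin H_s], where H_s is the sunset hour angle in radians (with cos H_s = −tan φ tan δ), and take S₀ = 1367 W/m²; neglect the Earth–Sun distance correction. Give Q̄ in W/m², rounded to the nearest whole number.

−tan φ tan δ = −(0.1926)(0.1620) = -0.0312; H_s = arccos(-0.0312) = 91.79°. In radians, H_s = 1.6020.
H_s sin φ sin δ = 1.6020 × 0.1891 × 0.1599 = 0.0484.
cos φ cos δ sin H_s = 0.9820 × 0.9871 × 0.9995 = 0.9688.
Q̄ = (1367/π) × (0.0484 + 0.9688) = 435.13 × 1.0172 = 442.61 W/m².

443 W/m²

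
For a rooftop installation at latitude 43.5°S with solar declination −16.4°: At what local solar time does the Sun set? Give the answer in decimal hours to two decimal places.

−tan φ tan δ = −(-0.9490)(-0.2943) = -0.2793; H_s = arccos(-0.2793) = 106.22°.
Sunset is at 12 + H_s/15 = 12 + 7.081 = 19.081 h local solar time.

19.08 h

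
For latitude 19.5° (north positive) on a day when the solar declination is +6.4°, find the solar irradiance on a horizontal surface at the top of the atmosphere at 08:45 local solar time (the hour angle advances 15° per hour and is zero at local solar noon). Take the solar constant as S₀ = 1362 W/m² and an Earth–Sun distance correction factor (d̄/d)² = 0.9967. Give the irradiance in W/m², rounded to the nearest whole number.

Hour angle H = 15° × (8.75 − 12) = -48.75°.
cos θ_z = sin(19.5°) sin(6.4°) + cos(19.5°) cos(6.4°) cos(-48.75°) = 0.0372 + 0.6177 = 0.6549.
Top-of-atmosphere irradiance = S₀ (d̄/d)² cos θ_z = 1362 × 0.9967 × 0.6549 = 889.03 W/m².

889 W/m²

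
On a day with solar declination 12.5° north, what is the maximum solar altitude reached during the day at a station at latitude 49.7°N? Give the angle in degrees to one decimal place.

At local solar noon the hour angle is zero, so the elevation is 90° − |φ − δ| = 90° − |49.7° − (12.5°)| = 90° − 37.2° = 52.8°.

52.8°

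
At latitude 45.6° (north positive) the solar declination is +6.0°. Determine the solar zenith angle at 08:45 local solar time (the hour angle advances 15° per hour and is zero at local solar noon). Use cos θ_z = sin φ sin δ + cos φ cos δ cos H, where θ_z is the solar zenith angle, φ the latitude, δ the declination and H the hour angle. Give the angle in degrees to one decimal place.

57.8°

Hour angle H = 15° × (8.75 − 12) = -48.75°.
cos θ_z = sin φ sin δ + cos φ cos δ cos H = (0.7145)(0.1045) + (0.6997)(0.9945)(0.6593) = 0.5334.
θ_z = arccos(0.5334) = 57.76°.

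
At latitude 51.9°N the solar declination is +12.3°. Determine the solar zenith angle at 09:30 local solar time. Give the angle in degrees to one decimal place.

49.8°

Hour angle H = 15° × (9.5 − 12) = -37.50°.
cos θ_z = sin φ sin δ + cos φ cos δ cos H = (0.7869)(0.2130) + (0.6170)(0.9770)(0.7934) = 0.6459.
θ_z = arccos(0.6459) = 49.77°.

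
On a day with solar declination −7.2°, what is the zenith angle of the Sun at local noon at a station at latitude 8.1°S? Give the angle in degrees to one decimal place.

0.9°

At local solar noon the hour angle is zero, so the zenith angle is |φ − δ| = |-8.1° − (-7.2°)| = 0.9°.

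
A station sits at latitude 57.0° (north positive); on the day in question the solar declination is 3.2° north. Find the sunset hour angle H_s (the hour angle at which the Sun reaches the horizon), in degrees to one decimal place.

94.9°

The sunset hour angle satisfies cos H_s = −tan φ tan δ = -0.0861, giving H_s = 94.94°.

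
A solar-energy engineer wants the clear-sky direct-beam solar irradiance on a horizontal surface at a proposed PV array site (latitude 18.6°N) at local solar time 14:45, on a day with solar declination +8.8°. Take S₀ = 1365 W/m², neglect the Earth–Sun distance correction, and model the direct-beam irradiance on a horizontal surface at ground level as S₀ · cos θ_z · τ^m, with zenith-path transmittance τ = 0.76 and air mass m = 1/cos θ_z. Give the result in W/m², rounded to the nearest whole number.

Hour angle H = 15° × (14.75 − 12) = 41.25°.
cos θ_z = sin φ sin δ + cos φ cos δ cos H = (0.3190)(0.1530) + (0.9478)(0.9882)(0.7518) = 0.7530.
Air mass m = 1/cos θ_z = 1/0.7530 = 1.328; τ^m = 0.76^1.328 = 0.6946.
Surface direct beam = 1365 × 0.7530 × 0.6946 = 713.94 W/m².

714 W/m²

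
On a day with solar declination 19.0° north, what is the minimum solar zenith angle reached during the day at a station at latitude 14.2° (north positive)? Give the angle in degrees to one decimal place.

4.8°

At local solar noon the hour angle is zero, so the zenith angle is |φ − δ| = |14.2° − (19.0°)| = 4.8°.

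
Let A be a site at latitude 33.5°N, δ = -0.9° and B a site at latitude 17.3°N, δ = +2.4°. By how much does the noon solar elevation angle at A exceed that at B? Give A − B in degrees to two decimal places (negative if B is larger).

A: 90° − |33.5 − (-0.9)| = 55.60°.
B: 90° − |17.3 − (2.4)| = 75.10°.
A − B = 55.60 − 75.10 = -19.50°.

-19.50°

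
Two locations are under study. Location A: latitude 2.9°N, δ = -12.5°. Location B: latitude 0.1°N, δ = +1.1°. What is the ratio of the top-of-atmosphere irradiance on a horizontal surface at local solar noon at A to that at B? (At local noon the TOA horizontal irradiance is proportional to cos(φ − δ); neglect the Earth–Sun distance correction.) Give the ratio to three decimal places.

0.964

A: cos θ_z = cos(2.9° − (-12.5°)) = 0.9641.
B: cos θ_z = cos(0.1° − (1.1°)) = 0.9998.
Ratio A/B = 0.9641 / 0.9998 = 0.9643.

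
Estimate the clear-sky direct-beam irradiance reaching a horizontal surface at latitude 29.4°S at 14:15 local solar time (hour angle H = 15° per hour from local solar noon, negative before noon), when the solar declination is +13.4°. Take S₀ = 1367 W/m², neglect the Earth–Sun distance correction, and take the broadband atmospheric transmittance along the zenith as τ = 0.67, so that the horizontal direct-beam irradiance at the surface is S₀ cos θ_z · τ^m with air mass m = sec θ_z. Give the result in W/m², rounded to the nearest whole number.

410 W/m²

Hour angle H = 15° × (14.25 − 12) = 33.75°.
cos θ_z = sin(-29.4°) sin(13.4°) + cos(-29.4°) cos(13.4°) cos(33.75°) = -0.1138 + 0.7047 = 0.5909.
Air mass m = 1/cos θ_z = 1/0.5909 = 1.692; τ^m = 0.67^1.692 = 0.5078.
Surface direct beam = 1367 × 0.5909 × 0.5078 = 410.18 W/m².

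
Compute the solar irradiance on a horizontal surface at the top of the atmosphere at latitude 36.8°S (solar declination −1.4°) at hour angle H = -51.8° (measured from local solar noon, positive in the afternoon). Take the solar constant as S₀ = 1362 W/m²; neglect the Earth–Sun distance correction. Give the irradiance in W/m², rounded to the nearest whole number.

694 W/m²

cos θ_z = sin(-36.8°) sin(-1.4°) + cos(-36.8°) cos(-1.4°) cos(-51.80°) = 0.0146 + 0.4950 = 0.5096.
Top-of-atmosphere irradiance = S₀ cos θ_z = 1362 × 0.5096 = 694.08 W/m².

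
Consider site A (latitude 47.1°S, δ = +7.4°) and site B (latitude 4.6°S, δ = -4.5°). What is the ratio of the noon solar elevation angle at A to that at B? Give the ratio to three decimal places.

A: 90° − |-47.1 − (7.4)| = 35.50°.
B: 90° − |-4.6 − (-4.5)| = 89.90°.
Ratio A/B = 35.5000 / 89.9000 = 0.3949.

0.395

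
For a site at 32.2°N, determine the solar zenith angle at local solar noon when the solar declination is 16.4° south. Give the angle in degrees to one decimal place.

48.6°

At local solar noon the hour angle is zero, so the zenith angle is |φ − δ| = |32.2° − (-16.4°)| = 48.6°.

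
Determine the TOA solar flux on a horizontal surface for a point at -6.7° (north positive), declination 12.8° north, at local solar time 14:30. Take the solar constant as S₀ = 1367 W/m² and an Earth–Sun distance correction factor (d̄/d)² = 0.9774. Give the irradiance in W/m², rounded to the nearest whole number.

Hour angle H = 15° × (14.5 − 12) = 37.50°.
cos θ_z = sin φ sin δ + cos φ cos δ cos H = (-0.1167)(0.2215) + (0.9932)(0.9751)(0.7934) = 0.7425.
Top-of-atmosphere irradiance = S₀ (d̄/d)² cos θ_z = 1367 × 0.9774 × 0.7425 = 992.06 W/m².

992 W/m²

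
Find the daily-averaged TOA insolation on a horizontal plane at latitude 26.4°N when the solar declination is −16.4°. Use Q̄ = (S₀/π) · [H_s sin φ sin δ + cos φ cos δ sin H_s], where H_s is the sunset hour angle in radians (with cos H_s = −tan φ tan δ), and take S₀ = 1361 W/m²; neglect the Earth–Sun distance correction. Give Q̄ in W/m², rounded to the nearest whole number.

291 W/m²

−tan φ tan δ = −(0.4964)(-0.2943) = 0.1461; H_s = arccos(0.1461) = 81.60°. In radians, H_s = 1.4242.
H_s sin φ sin δ = 1.4242 × 0.4446 × -0.2823 = -0.1788.
cos φ cos δ sin H_s = 0.8957 × 0.9593 × 0.9893 = 0.8501.
Q̄ = (1361/π) × (-0.1788 + 0.8501) = 433.22 × 0.6713 = 290.82 W/m².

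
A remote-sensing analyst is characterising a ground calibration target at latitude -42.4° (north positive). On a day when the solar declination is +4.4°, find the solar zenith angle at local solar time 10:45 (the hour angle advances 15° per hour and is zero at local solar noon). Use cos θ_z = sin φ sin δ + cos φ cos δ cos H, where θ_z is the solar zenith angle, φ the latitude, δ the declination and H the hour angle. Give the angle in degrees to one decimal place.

49.8°

Hour angle H = 15° × (10.75 − 12) = -18.75°.
With φ = -42.4°, δ = 4.4°, H = -18.75°: sin φ sin δ = -0.0517, cos φ cos δ cos H = 0.6972, so cos θ_z = 0.6455.
θ_z = arccos(0.6455) = 49.80°.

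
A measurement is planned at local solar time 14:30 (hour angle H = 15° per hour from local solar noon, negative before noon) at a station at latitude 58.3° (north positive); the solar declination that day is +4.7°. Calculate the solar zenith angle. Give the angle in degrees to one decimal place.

61.0°

Hour angle H = 15° × (14.5 − 12) = 37.50°.
cos θ_z = sin φ sin δ + cos φ cos δ cos H = (0.8508)(0.0819) + (0.5255)(0.9966)(0.7934) = 0.4852.
θ_z = arccos(0.4852) = 60.97°.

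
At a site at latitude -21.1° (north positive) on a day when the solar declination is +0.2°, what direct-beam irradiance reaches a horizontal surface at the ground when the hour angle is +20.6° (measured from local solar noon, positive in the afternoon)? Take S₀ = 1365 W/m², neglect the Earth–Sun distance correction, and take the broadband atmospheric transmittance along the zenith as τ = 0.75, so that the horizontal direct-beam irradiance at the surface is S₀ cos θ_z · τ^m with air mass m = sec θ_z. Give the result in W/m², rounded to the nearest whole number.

856 W/m²

With φ = -21.1°, δ = 0.2°, H = 20.60°: sin φ sin δ = -0.0013, cos φ cos δ cos H = 0.8733, so cos θ_z = 0.8720.
Air mass m = 1/cos θ_z = 1/0.8720 = 1.147; τ^m = 0.75^1.147 = 0.7189.
Surface direct beam = 1365 × 0.8720 × 0.7189 = 855.69 W/m².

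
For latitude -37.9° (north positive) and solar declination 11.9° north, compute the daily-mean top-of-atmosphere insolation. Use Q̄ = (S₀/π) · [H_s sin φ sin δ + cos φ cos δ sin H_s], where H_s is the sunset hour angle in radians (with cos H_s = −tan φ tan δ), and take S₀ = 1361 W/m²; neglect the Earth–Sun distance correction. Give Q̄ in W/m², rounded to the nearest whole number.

−tan φ tan δ = −(-0.7785)(0.2107) = 0.1640; H_s = arccos(0.1640) = 80.56°. In radians, H_s = 1.4060.
H_s sin φ sin δ = 1.4060 × -0.6143 × 0.2062 = -0.1781.
cos φ cos δ sin H_s = 0.7891 × 0.9785 × 0.9865 = 0.7617.
Q̄ = (1361/π) × (-0.1781 + 0.7617) = 433.22 × 0.5836 = 252.83 W/m².

253 W/m²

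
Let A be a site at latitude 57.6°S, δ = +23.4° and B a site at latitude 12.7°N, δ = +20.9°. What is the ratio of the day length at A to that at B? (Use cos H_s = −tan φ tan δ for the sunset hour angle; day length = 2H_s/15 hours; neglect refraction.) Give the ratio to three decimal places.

0.495

A: H_s = arccos(−tan -57.6° · tan 23.4°) = 47.01°, so 2H_s/15 = 6.2680 h.
B: H_s = arccos(−tan 12.7° · tan 20.9°) = 94.94°, so 2H_s/15 = 12.6587 h.
Ratio A/B = 6.2680 / 12.6587 = 0.4952.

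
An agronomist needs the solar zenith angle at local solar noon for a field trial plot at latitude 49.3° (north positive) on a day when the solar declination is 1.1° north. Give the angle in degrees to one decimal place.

48.2°

At local solar noon the hour angle is zero, so the zenith angle is |φ − δ| = |49.3° − (1.1°)| = 48.2°.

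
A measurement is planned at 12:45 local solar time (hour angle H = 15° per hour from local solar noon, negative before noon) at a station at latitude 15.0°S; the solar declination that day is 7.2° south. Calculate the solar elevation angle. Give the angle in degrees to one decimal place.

Hour angle H = 15° × (12.75 − 12) = 11.25°.
cos θ_z = sin φ sin δ + cos φ cos δ cos H = (-0.2588)(-0.1253) + (0.9659)(0.9921)(0.9808) = 0.9723.
θ_z = arccos(0.9723) = 13.52°, so the elevation is 90° − 13.52° = 76.48°.

76.5°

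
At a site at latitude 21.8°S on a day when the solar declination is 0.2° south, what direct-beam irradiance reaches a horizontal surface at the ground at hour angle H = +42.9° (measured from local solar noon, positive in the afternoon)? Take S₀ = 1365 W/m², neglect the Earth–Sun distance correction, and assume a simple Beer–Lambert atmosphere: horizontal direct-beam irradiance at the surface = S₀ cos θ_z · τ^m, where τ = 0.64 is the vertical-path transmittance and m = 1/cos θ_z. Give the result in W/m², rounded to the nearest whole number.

483 W/m²

With φ = -21.8°, δ = -0.2°, H = 42.90°: sin φ sin δ = 0.0013, cos φ cos δ cos H = 0.6802, so cos θ_z = 0.6815.
Air mass m = 1/cos θ_z = 1/0.6815 = 1.467; τ^m = 0.64^1.467 = 0.5196.
Surface direct beam = 1365 × 0.6815 × 0.5196 = 483.36 W/m².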